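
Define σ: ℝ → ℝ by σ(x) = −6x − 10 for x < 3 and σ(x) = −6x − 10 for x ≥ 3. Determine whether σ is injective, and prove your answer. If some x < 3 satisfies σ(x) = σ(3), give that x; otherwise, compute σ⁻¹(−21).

11/6

Both pieces are strictly decreasing (slopes −6 and −6), so each is injective on its own interval.
The left piece maps (−∞, 3) onto (−28, ∞); the right piece maps [3, ∞) onto (−∞, −28].
These images are disjoint, so no value is attained by both pieces. Thus σ is injective.
Because the two images are disjoint, no x < 3 has σ(x) = σ(3), so we compute σ⁻¹(−21): −21 lies in (−28, ∞), so solve −6x − 10 = −21: x = (−21 + 10)/(−6) = 11/6.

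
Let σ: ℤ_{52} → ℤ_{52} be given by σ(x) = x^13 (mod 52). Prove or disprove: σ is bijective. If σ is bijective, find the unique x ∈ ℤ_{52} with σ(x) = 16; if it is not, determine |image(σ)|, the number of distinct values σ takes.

39

σ(0) = 0^13 = 0.
σ(26): Repeated squaring mod 52: 26^1 ≡ 26, 26^2 ≡ 26² = 676 ≡ 0, 26^4 ≡ 0² = 0, 26^8 ≡ 0² = 0. Since 13 = 8 + 4 + 1, 26^13 ≡ 0·0·26: 0·0 = 0, then 0·26 = 0. So 26^13 ≡ 0 (mod 52).
So σ(0) = σ(26) = 0 while 0 ≠ 26, therefore σ is not injective, hence not bijective.
Since σ is not bijective, we determine |image(σ)|. Computing x^13 mod 52 for each x (by repeated squaring, reducing mod 52 at every step), the values σ(0), σ(1), …, σ(51) are: 0, 1, 28, 3, 4, 5, 32, 7, 8, 9, 36, 11, 12, 13, 40, 15, 16, 17, 44, 19, 20, 21, 48, 23, 24, 25, 0, 27, 28, 29, 4, 31, 32, 33, 8, 35, 36, 37, 12, 39, 40, 41, 16, 43, 44, 45, 20, 47, 48, 49, 24, 51.
The distinct values are {0, 1, 3, 4, 5, 7, 8, 9, 11, 12, 13, 15, 16, 17, 19, 20, 21, 23, 24, 25, 27, 28, 29, 31, 32, 33, 35, 36, 37, 39, 40, 41, 43, 44, 45, 47, 48, 49, 51}; there are 39 of them.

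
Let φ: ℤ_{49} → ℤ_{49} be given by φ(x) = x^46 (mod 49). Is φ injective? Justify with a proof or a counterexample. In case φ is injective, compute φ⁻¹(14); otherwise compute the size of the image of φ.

22

φ(0) = 0^46 = 0.
φ(7): Repeated squaring mod 49: 7^1 ≡ 7, 7^2 ≡ 7² = 49 ≡ 0, 7^4 ≡ 0² = 0, 7^8 ≡ 0² = 0, 7^16 ≡ 0² = 0, 7^32 ≡ 0² = 0. Since 46 = 32 + 8 + 4 + 2, 7^46 ≡ 0·0·0·0: 0·0 = 0, then 0·0 = 0, then 0·0 = 0. So 7^46 ≡ 0 (mod 49).
So φ(0) = φ(7) = 0 while 0 ≠ 7, hence φ is not injective.
Since φ is not injective, we determine |image(φ)|. Computing x^46 mod 49 for each x (by repeated squaring, reducing mod 49 at every step), the values φ(0), φ(1), …, φ(48) are: 0, 1, 16, 32, 11, 37, 22, 0, 29, 44, 4, 39, 9, 43, 0, 8, 23, 25, 18, 30, 15, 0, 36, 2, 46, 46, 2, 36, 0, 15, 30, 18, 25, 23, 8, 0, 43, 9, 39, 4, 44, 29, 0, 22, 37, 11, 32, 16, 1.
The distinct values are {0, 1, 2, 4, 8, 9, 11, 15, 16, 18, 22, 23, 25, 29, 30, 32, 36, 37, 39, 43, 44, 46}; there are 22 of them.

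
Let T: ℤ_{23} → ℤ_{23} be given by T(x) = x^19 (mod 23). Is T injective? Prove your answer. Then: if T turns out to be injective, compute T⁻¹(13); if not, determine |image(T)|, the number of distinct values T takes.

9

Since 23 is prime, the nonzero elements of ℤ_{23} form a cyclic group of order 22.
As gcd(19, 22) = 1, raising to the 19th power is a bijection on this group: if u^19 ≡ v^19 then (uv^{−1})^19 = 1, and the only element of order dividing gcd(19, 22) = 1 is 1, so u = v.
With T(0) = 0 this makes T injective on all of ℤ_{23}, hence bijective (finite equal-size domain and codomain). In particular T is injective.
Since T is injective, we find the preimage of 13. The inverse of x ↦ x^19 on (ℤ_{23})^× is x ↦ x^7, because 19·7 = 133 = 6·22 + 1 ≡ 1 (mod 22) and x^{22} = 1 for x ≠ 0 (Fermat). So T⁻¹(13) = 13^7 mod 23.
Repeated squaring mod 23: 13^1 ≡ 13, 13^2 ≡ 13² = 169 ≡ 8, 13^4 ≡ 8² = 64 ≡ 18. Since 7 = 4 + 2 + 1, 13^7 ≡ 18·8·13: 18·8 = 144 ≡ 6, then 6·13 = 78 ≡ 9. So 13^7 ≡ 9 (mod 23).
Hence T⁻¹(13) = 9.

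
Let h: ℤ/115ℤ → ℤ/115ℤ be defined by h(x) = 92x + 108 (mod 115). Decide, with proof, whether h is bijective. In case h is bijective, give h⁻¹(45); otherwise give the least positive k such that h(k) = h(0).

Recall that h is injective when h(a) = h(b) forces a = b.
We have gcd(92, 115) = 23 > 1. Taking a = 0 and b = 5: h(0) = 108 and h(5) = 92·5 + 108 = 568 ≡ 108 (mod 115).
So h(0) = h(5) while 0 ≠ 5, so h is not injective, hence not bijective.
Since h is not bijective, we find the least positive k with h(k) = h(0): this means 92k ≡ 0 (mod 115), i.e. 115 ∣ 92k. Since gcd(92, 115) = 23, dividing through by 23 this holds exactly when 5 ∣ 4k, and as gcd(4, 5) = 1, exactly when 5 ∣ k.
The smallest positive such k is 5.

5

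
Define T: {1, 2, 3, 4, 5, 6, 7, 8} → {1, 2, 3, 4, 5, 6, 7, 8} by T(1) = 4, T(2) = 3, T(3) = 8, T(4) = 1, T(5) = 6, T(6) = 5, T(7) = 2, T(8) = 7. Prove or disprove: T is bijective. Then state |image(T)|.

8

The values 4, 3, 8, 1, 6, 5, 2, 7 are a permutation of {1, 2, 3, 4, 5, 6, 7, 8}: each element appears exactly once.
So T is injective and surjective, hence bijective.
The image of T is {1, 2, 3, 4, 5, 6, 7, 8}, which has 8 elements.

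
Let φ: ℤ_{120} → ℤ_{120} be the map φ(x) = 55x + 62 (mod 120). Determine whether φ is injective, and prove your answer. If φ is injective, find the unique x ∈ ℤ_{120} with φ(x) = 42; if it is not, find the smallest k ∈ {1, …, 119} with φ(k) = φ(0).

24

We have gcd(55, 120) = 5 > 1. Taking a = 0 and b = 24: φ(0) = 62 and φ(24) = 55·24 + 62 = 1382 ≡ 62 (mod 120).
So φ(0) = φ(24) while 0 ≠ 24, so φ is not injective.
Since φ is not injective, we find the least positive k with φ(k) = φ(0): this means 55k ≡ 0 (mod 120), i.e. 120 ∣ 55k. Since gcd(55, 120) = 5, dividing through by 5 this holds exactly when 24 ∣ 11k, and as gcd(11, 24) = 1, exactly when 24 ∣ k.
The smallest positive such k is 24.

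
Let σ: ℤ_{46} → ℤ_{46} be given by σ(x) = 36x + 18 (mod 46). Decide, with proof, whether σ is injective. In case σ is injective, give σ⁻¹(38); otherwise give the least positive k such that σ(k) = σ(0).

Recall that σ is injective when σ(u) = σ(v) forces u = v.
We have gcd(36, 46) = 2 > 1. Taking u = 0 and v = 23: σ(0) = 18 and σ(23) = 36·23 + 18 = 846 ≡ 18 (mod 46).
So σ(0) = σ(23) while 0 ≠ 23, so σ is not injective.
Since σ is not injective, we find the least positive k with σ(k) = σ(0): this means 36k ≡ 0 (mod 46), i.e. 46 ∣ 36k. Since gcd(36, 46) = 2, dividing through by 2 this holds exactly when 23 ∣ 18k, and as gcd(18, 23) = 1, exactly when 23 ∣ k.
The smallest positive such k is 23.

23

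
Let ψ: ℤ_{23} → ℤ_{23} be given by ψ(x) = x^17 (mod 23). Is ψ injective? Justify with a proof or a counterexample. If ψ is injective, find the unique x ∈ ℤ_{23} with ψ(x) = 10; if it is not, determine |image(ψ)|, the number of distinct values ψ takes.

15

Since 23 is prime, the nonzero elements of ℤ_{23} form a cyclic group of order 22.
As gcd(17, 22) = 1, raising to the 17th power is a bijection on this group: if s^17 ≡ t^17 then (st^{−1})^17 = 1, and the only element of order dividing gcd(17, 22) = 1 is 1, so s = t.
With ψ(0) = 0 this makes ψ injective on all of ℤ_{23}, hence bijective (finite equal-size domain and codomain). In particular ψ is injective.
Since ψ is injective, we find the preimage of 10. The inverse of x ↦ x^17 on (ℤ_{23})^× is x ↦ x^13, because 17·13 = 221 = 10·22 + 1 ≡ 1 (mod 22) and x^{22} = 1 for x ≠ 0 (Fermat). So ψ⁻¹(10) = 10^13 mod 23.
Repeated squaring mod 23: 10^1 ≡ 10, 10^2 ≡ 10² = 100 ≡ 8, 10^4 ≡ 8² = 64 ≡ 18, 10^8 ≡ 18² = 324 ≡ 2. Since 13 = 8 + 4 + 1, 10^13 ≡ 2·18·10: 2·18 = 36 ≡ 13, then 13·10 = 130 ≡ 15. So 10^13 ≡ 15 (mod 23).
Hence ψ⁻¹(10) = 15.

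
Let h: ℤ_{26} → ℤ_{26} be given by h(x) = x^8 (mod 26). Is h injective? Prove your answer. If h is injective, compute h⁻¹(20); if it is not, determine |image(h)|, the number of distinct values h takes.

8

h(1) = 1^8 = 1.
h(5): Repeated squaring mod 26: 5^1 ≡ 5, 5^2 ≡ 5² = 25, 5^4 ≡ 25² = 625 ≡ 1, 5^8 ≡ 1² = 1. So 5^8 ≡ 1 (mod 26).
So h(1) = h(5) = 1 while 1 ≠ 5, so h is not injective.
Since h is not injective, we determine |image(h)|. Computing x^8 mod 26 for each x (by repeated squaring, reducing mod 26 at every step), the values h(0), h(1), …, h(25) are: 0, 1, 22, 9, 16, 1, 16, 3, 14, 3, 22, 9, 14, 13, 14, 9, 22, 3, 14, 3, 16, 1, 16, 9, 22, 1.
The distinct values are {0, 1, 3, 9, 13, 14, 16, 22}; there are 8 of them.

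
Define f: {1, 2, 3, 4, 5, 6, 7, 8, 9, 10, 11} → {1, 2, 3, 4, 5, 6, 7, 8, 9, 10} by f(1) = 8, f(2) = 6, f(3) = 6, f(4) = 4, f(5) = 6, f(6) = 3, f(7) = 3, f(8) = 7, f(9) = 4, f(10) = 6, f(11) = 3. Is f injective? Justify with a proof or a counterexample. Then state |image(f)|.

5

f(2) = 6 = f(3) with 2 ≠ 3, so f is not injective.
The image of f is {3, 4, 6, 7, 8}, which has 5 elements.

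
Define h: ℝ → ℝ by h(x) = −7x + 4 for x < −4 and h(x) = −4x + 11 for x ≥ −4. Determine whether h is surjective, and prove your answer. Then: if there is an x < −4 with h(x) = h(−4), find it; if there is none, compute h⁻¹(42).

-38/7

Both pieces are strictly decreasing (slopes −7 and −4), so each is injective on its own interval.
The left piece maps (−∞, −4) onto (32, ∞); the right piece maps [−4, ∞) onto (−∞, 27].
The union (32, ∞) ∪ (−∞, 27] omits the interval between 32 and 27; in particular 32 has no preimage. So h is not surjective.
Because the two images are disjoint, no x < −4 has h(x) = h(−4), so we compute h⁻¹(42): 42 lies in (32, ∞), so solve −7x + 4 = 42: x = (42 − 4)/(−7) = −38/7.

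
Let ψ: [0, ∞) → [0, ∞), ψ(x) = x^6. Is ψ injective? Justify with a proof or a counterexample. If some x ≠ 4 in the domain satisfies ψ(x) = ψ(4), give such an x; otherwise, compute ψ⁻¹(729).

On [0, ∞), x ↦ x^6 is strictly increasing, so ψ(x_1) = ψ(x_2) forces x_1 = x_2. Thus ψ is injective.
Since x ↦ x^6 is strictly increasing on [0, ∞), it is injective there, so no x ≠ 4 in the domain has ψ(x) = ψ(4). We therefore compute ψ⁻¹(729) = 729^{1/6} = 3 (indeed 3^6 = 729).

3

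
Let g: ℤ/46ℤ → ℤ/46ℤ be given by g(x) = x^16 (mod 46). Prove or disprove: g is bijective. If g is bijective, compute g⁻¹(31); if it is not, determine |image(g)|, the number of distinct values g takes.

24

g(22): Repeated squaring mod 46: 22^1 ≡ 22, 22^2 ≡ 22² = 484 ≡ 24, 22^4 ≡ 24² = 576 ≡ 24, 22^8 ≡ 24² = 576 ≡ 24, 22^16 ≡ 24² = 576 ≡ 24. So 22^16 ≡ 24 (mod 46).
g(24): Repeated squaring mod 46: 24^1 ≡ 24, 24^2 ≡ 24² = 576 ≡ 24, 24^4 ≡ 24² = 576 ≡ 24, 24^8 ≡ 24² = 576 ≡ 24, 24^16 ≡ 24² = 576 ≡ 24. So 24^16 ≡ 24 (mod 46).
So g(22) = g(24) = 24 while 22 ≠ 24, so g is not injective, hence not bijective.
Since g is not bijective, we determine |image(g)|. Computing x^16 mod 46 for each x (by repeated squaring, reducing mod 46 at every step), the values g(0), g(1), …, g(45) are: 0, 1, 32, 13, 12, 3, 2, 29, 16, 31, 4, 41, 18, 27, 8, 39, 6, 25, 26, 35, 36, 9, 24, 23, 24, 9, 36, 35, 26, 25, 6, 39, 8, 27, 18, 41, 4, 31, 16, 29, 2, 3, 12, 13, 32, 1.
The distinct values are {0, 1, 2, 3, 4, 6, 8, 9, 12, 13, 16, 18, 23, 24, 25, 26, 27, 29, 31, 32, 35, 36, 39, 41}; there are 24 of them.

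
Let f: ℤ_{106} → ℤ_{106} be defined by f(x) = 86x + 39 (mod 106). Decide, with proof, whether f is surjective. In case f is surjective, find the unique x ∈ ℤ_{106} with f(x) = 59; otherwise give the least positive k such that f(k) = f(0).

Since gcd(86, 106) = 2, we have 86x ≡ 0 (mod 2) for all x, so f(x) ≡ 1 (mod 2).
But 0 ≢ 1 (mod 2), so 0 ∈ ℤ_{106} has no preimage. Thus f is not surjective.
Since f is not surjective, we find the least positive k with f(k) = f(0): this means 86k ≡ 0 (mod 106), i.e. 106 ∣ 86k. Since gcd(86, 106) = 2, dividing through by 2 this holds exactly when 53 ∣ 43k, and as gcd(43, 53) = 1, exactly when 53 ∣ k.
The smallest positive such k is 53.

53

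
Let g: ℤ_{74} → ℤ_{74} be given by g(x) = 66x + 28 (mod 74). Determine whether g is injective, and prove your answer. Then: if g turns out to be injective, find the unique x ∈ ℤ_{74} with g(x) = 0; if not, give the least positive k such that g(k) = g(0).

We have gcd(66, 74) = 2 > 1. Taking x_1 = 0 and x_2 = 37: g(0) = 28 and g(37) = 66·37 + 28 = 2470 ≡ 28 (mod 74).
So g(0) = g(37) while 0 ≠ 37, hence g is not injective.
Since g is not injective, we find the least positive k with g(k) = g(0): this means 66k ≡ 0 (mod 74), i.e. 74 ∣ 66k. Since gcd(66, 74) = 2, dividing through by 2 this holds exactly when 37 ∣ 33k, and as gcd(33, 37) = 1, exactly when 37 ∣ k.
The smallest positive such k is 37.

37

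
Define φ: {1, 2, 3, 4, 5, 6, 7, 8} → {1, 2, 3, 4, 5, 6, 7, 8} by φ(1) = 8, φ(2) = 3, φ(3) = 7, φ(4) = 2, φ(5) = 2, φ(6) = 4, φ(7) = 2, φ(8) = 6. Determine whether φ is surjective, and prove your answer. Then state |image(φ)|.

6

No element maps to 1, so φ is not surjective.
The image of φ is {2, 3, 4, 6, 7, 8}, which has 6 elements.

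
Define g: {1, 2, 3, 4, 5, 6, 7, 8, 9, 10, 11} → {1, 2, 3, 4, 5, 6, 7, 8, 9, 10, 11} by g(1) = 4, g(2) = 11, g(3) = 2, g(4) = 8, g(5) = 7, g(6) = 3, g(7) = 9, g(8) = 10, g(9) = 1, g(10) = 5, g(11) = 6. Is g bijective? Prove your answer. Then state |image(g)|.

11

The values 4, 11, 2, 8, 7, 3, 9, 10, 1, 5, 6 are a permutation of {1, 2, 3, 4, 5, 6, 7, 8, 9, 10, 11}: each element appears exactly once.
So g is injective and surjective, hence bijective.
The image of g is {1, 2, 3, 4, 5, 6, 7, 8, 9, 10, 11}, which has 11 elements.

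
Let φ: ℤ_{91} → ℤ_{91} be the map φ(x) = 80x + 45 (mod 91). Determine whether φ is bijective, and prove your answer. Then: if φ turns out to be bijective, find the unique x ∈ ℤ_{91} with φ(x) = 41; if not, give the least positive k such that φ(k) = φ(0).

If φ(a) = φ(b), then 80a ≡ 80b (mod 91). Because gcd(80, 91) = 1, we may cancel 80 to get a ≡ b (mod 91).
We now compute 80⁻¹ mod 91 explicitly. Euclid's algorithm: 91 = 1·80 + 11, 80 = 7·11 + 3, 11 = 3·3 + 2, 3 = 1·2 + 1; back-substituting gives 1 = 33·80 − 29·91, so 80⁻¹ ≡ 33 (mod 91).
Then y ↦ 33(y − 45) is a two-sided inverse to φ, so every y ∈ ℤ_{91} has a preimage.
Hence φ is bijective.
Since φ is bijective, we find φ⁻¹(41): we need 80x ≡ 41 − 45 ≡ 87 (mod 91). Using 80⁻¹ = 33: x ≡ 33·87 = 2871 = 31·91 + 50, so x = 50.
Check: φ(50) = 80·50 + 45 = 4045 = 44·91 + 41 ≡ 41 (mod 91).

50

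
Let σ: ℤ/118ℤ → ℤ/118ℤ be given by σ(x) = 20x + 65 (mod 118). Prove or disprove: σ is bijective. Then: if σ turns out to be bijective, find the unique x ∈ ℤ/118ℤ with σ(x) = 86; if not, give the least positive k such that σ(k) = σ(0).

59

We have gcd(20, 118) = 2 > 1. Taking u = 0 and v = 59: σ(0) = 65 and σ(59) = 20·59 + 65 = 1245 ≡ 65 (mod 118).
So σ(0) = σ(59) while 0 ≠ 59, thus σ is not injective, hence not bijective.
Since σ is not bijective, we find the least positive k with σ(k) = σ(0): this means 20k ≡ 0 (mod 118), i.e. 118 ∣ 20k. Since gcd(20, 118) = 2, dividing through by 2 this holds exactly when 59 ∣ 10k, and as gcd(10, 59) = 1, exactly when 59 ∣ k.
The smallest positive such k is 59.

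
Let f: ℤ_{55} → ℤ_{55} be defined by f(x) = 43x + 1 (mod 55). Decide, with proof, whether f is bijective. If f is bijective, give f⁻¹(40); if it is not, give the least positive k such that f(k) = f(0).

By definition, f is injective when f(u) = f(v) forces u = v.
Suppose f(u) = f(v) in ℤ_{55}. Then 43u + 1 ≡ 43v + 1 (mod 55), so 43(u − v) ≡ 0 (mod 55).
Since gcd(43, 55) = 1, 43 is invertible modulo 55, so u − v ≡ 0 (mod 55), i.e. u = v.
We now compute 43⁻¹ mod 55 explicitly. Euclid's algorithm: 55 = 1·43 + 12, 43 = 3·12 + 7, 12 = 1·7 + 5, 7 = 1·5 + 2, 5 = 2·2 + 1; back-substituting gives 1 = 32·43 − 25·55, so 43⁻¹ ≡ 32 (mod 55).
Then y ↦ 32(y − 1) is a two-sided inverse to f, so every y ∈ ℤ_{55} has a preimage.
Therefore f is bijective.
Since f is bijective, we find f⁻¹(40): we need 43x ≡ 40 − 1 ≡ 39 (mod 55). Using 43⁻¹ = 32: x ≡ 32·39 = 1248 = 22·55 + 38, so x = 38.
Check: f(38) = 43·38 + 1 = 1635 = 29·55 + 40 ≡ 40 (mod 55).

38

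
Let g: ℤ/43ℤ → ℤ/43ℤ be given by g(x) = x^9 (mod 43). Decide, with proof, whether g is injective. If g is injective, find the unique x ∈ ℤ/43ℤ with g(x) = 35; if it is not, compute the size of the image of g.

g(1) = 1^9 = 1.
g(6): Repeated squaring mod 43: 6^1 ≡ 6, 6^2 ≡ 6² = 36, 6^4 ≡ 36² = 1296 ≡ 6, 6^8 ≡ 6² = 36. Since 9 = 8 + 1, 6^9 ≡ 36·6: 36·6 = 216 ≡ 1. So 6^9 ≡ 1 (mod 43).
So g(1) = g(6) = 1 while 1 ≠ 6, so g is not injective.
Since g is not injective, we determine |image(g)|. Computing x^9 mod 43 for each x (by repeated squaring, reducing mod 43 at every step), the values g(0), g(1), …, g(42) are: 0, 1, 39, 32, 16, 22, 1, 42, 22, 35, 41, 35, 39, 21, 4, 16, 41, 41, 32, 27, 8, 11, 32, 35, 16, 11, 2, 2, 27, 39, 22, 4, 8, 2, 8, 21, 1, 42, 21, 27, 11, 4, 42.
The distinct values are {0, 1, 2, 4, 8, 11, 16, 21, 22, 27, 32, 35, 39, 41, 42}; there are 15 of them.

15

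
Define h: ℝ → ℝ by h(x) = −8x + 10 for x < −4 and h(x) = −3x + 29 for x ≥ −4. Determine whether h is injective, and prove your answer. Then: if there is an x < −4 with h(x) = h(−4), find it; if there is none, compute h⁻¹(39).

-10/3

Both pieces are strictly decreasing (slopes −8 and −3), so each is injective on its own interval.
The left piece maps (−∞, −4) onto (42, ∞); the right piece maps [−4, ∞) onto (−∞, 41].
These images are disjoint, so no value is attained by both pieces. So h is injective.
Because the two images are disjoint, no x < −4 has h(x) = h(−4), so we compute h⁻¹(39): 39 lies in (−∞, 41], so solve −3x + 29 = 39: x = (39 − 29)/(−3) = −10/3.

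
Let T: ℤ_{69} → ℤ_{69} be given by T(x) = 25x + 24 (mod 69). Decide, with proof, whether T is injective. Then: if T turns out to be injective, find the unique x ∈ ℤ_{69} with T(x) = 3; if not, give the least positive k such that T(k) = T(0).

Suppose T(s) = T(t) in ℤ_{69}. Then 25s + 24 ≡ 25t + 24 (mod 69), so 25(s − t) ≡ 0 (mod 69).
Since gcd(25, 69) = 1, 25 is invertible modulo 69, hence s − t ≡ 0 (mod 69), i.e. s = t.
Hence T is injective.
We now compute 25⁻¹ mod 69 explicitly. Euclid's algorithm: 69 = 2·25 + 19, 25 = 1·19 + 6, 19 = 3·6 + 1; back-substituting gives 1 = 58·25 − 21·69, so 25⁻¹ ≡ 58 (mod 69).
Since T is injective, we find T⁻¹(3): we need 25x ≡ 3 − 24 ≡ 48 (mod 69). Using 25⁻¹ = 58: x ≡ 58·48 = 2784 = 40·69 + 24, so x = 24.
Check: T(24) = 25·24 + 24 = 624 = 9·69 + 3 ≡ 3 (mod 69).

24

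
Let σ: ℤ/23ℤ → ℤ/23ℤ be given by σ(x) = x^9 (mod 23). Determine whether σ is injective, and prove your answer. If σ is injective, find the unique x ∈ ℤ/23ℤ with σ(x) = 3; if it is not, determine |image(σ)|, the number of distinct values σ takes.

13

Since 23 is prime, the nonzero elements of ℤ/23ℤ form a cyclic group of order 22.
As gcd(9, 22) = 1, raising to the 9th power is a bijection on this group: if x_1^9 ≡ x_2^9 then (x_1x_2^{−1})^9 = 1, and the only element of order dividing gcd(9, 22) = 1 is 1, so x_1 = x_2.
With σ(0) = 0 this makes σ injective on all of ℤ/23ℤ, hence bijective (finite equal-size domain and codomain). In particular σ is injective.
Since σ is injective, we find the preimage of 3. The inverse of x ↦ x^9 on (ℤ/23ℤ)^× is x ↦ x^5, because 9·5 = 45 = 2·22 + 1 ≡ 1 (mod 22) and x^{22} = 1 for x ≠ 0 (Fermat). So σ⁻¹(3) = 3^5 mod 23.
Repeated squaring mod 23: 3^1 ≡ 3, 3^2 ≡ 3² = 9, 3^4 ≡ 9² = 81 ≡ 12. Since 5 = 4 + 1, 3^5 ≡ 12·3: 12·3 = 36 ≡ 13. So 3^5 ≡ 13 (mod 23).
Hence σ⁻¹(3) = 13.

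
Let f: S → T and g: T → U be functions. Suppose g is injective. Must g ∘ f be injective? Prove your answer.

No. Take S = {1, 2}, T = U = {1, 2, 3}, f(1) = f(2) = 1, and g = identity (injective).
Then (g ∘ f)(1) = (g ∘ f)(2) = 1 with 1 ≠ 2, so g ∘ f is not injective.

not injective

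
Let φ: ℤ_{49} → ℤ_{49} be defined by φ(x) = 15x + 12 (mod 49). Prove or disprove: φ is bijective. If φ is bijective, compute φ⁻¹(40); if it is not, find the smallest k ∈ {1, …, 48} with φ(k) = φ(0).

28

Suppose φ(a) = φ(b) in ℤ_{49}. Then 15a + 12 ≡ 15b + 12 (mod 49), so 15(a − b) ≡ 0 (mod 49).
Since gcd(15, 49) = 1, 15 is invertible modulo 49, so a − b ≡ 0 (mod 49), i.e. a = b.
We now compute 15⁻¹ mod 49 explicitly. Euclid's algorithm: 49 = 3·15 + 4, 15 = 3·4 + 3, 4 = 1·3 + 1; back-substituting gives 1 = 36·15 − 11·49, so 15⁻¹ ≡ 36 (mod 49).
Then y ↦ 36(y − 12) is a two-sided inverse to φ, so every y ∈ ℤ_{49} has a preimage.
So φ is bijective.
Since φ is bijective, we compute φ⁻¹(40): solve 15x + 12 ≡ 40 (mod 49), i.e. 15x ≡ 28 (mod 49).
Multiplying by 15⁻¹ = 36 gives x ≡ 36·28 = 1008 = 20·49 + 28 ≡ 28 (mod 49).
Check: φ(28) = 15·28 + 12 = 432 = 8·49 + 40 ≡ 40 (mod 49).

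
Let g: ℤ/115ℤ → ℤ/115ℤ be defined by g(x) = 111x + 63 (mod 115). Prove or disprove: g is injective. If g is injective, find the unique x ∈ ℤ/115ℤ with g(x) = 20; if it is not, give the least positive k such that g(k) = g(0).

Recall that injectivity means: for all u, v in the domain, g(u) = g(v) implies u = v.
If g(u) = g(v), then 111u ≡ 111v (mod 115). Because gcd(111, 115) = 1, we may cancel 111 to get u ≡ v (mod 115).
So g is injective.
We now compute 111⁻¹ mod 115 explicitly. Euclid's algorithm: 115 = 1·111 + 4, 111 = 27·4 + 3, 4 = 1·3 + 1; back-substituting gives 1 = 86·111 − 83·115, so 111⁻¹ ≡ 86 (mod 115).
Since g is injective, we find g⁻¹(20): we need 111x ≡ 20 − 63 ≡ 72 (mod 115). Using 111⁻¹ = 86: x ≡ 86·72 = 6192 = 53·115 + 97, so x = 97.
Check: g(97) = 111·97 + 63 = 10830 = 94·115 + 20 ≡ 20 (mod 115).

97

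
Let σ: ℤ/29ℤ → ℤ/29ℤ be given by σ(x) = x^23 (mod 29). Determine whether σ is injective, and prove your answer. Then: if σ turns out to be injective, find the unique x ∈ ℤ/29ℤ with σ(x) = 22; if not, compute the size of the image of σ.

6

Since 29 is prime, the nonzero elements of ℤ/29ℤ form a cyclic group of order 28.
As gcd(23, 28) = 1, raising to the 23rd power is a bijection on this group: if s^23 ≡ t^23 then (st^{−1})^23 = 1, and the only element of order dividing gcd(23, 28) = 1 is 1, so s = t.
With σ(0) = 0 this makes σ injective on all of ℤ/29ℤ, hence bijective (finite equal-size domain and codomain). In particular σ is injective.
Since σ is injective, we find the preimage of 22. The inverse of x ↦ x^23 on (ℤ/29ℤ)^× is x ↦ x^11, because 23·11 = 253 = 9·28 + 1 ≡ 1 (mod 28) and x^{28} = 1 for x ≠ 0 (Fermat). So σ⁻¹(22) = 22^11 mod 29.
Repeated squaring mod 29: 22^1 ≡ 22, 22^2 ≡ 22² = 484 ≡ 20, 22^4 ≡ 20² = 400 ≡ 23, 22^8 ≡ 23² = 529 ≡ 7. Since 11 = 8 + 2 + 1, 22^11 ≡ 7·20·22: 7·20 = 140 ≡ 24, then 24·22 = 528 ≡ 6. So 22^11 ≡ 6 (mod 29).
Hence σ⁻¹(22) = 6.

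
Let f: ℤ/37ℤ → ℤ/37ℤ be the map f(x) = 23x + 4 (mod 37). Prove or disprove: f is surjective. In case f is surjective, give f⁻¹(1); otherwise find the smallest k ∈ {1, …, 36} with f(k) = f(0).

Since gcd(23, 37) = 1, 23 is invertible modulo 37. Euclid's algorithm: 37 = 1·23 + 14, 23 = 1·14 + 9, 14 = 1·9 + 5, 9 = 1·5 + 4, 5 = 1·4 + 1; back-substituting gives 1 = 29·23 − 18·37, so 23⁻¹ ≡ 29 (mod 37).
Then y ↦ 29(y − 4) is a two-sided inverse to f, so every y ∈ ℤ/37ℤ has a preimage.
Therefore f is surjective.
Since f is surjective, we find f⁻¹(1): we need 23x ≡ 1 − 4 ≡ 34 (mod 37). Using 23⁻¹ = 29: x ≡ 29·34 = 986 = 26·37 + 24, so x = 24.
Check: f(24) = 23·24 + 4 = 556 = 15·37 + 1 ≡ 1 (mod 37).

24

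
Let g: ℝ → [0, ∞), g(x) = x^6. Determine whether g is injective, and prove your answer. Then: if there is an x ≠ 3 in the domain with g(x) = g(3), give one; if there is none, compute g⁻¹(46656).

g(3) = 729 = (−3)^6 = g(−3) (since 6 is even), with 3 ≠ −3. So g is not injective.
For the follow-up, such an x exists: taking x = −3 ∈ ℝ gives g(−3) = 729 = g(3) with −3 ≠ 3.

-3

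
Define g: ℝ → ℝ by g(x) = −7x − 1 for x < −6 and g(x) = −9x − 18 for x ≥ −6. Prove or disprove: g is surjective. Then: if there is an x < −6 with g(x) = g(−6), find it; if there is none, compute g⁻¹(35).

-53/9

Both pieces are strictly decreasing (slopes −7 and −9), so each is injective on its own interval.
The left piece maps (−∞, −6) onto (41, ∞); the right piece maps [−6, ∞) onto (−∞, 36].
The union (41, ∞) ∪ (−∞, 36] omits the interval between 41 and 36; in particular 41 has no preimage. So g is not surjective.
Because the two images are disjoint, no x < −6 has g(x) = g(−6), so we compute g⁻¹(35): 35 lies in (−∞, 36], so solve −9x − 18 = 35: x = (35 + 18)/(−9) = −53/9.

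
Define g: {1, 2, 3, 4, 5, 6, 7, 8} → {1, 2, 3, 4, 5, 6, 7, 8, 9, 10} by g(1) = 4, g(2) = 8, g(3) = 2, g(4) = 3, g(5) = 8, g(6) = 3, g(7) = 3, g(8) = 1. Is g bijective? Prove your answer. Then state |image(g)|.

g(2) = 8 = g(5) with 2 ≠ 5, so g is not injective, hence not bijective.
The image of g is {1, 2, 3, 4, 8}, which has 5 elements.

5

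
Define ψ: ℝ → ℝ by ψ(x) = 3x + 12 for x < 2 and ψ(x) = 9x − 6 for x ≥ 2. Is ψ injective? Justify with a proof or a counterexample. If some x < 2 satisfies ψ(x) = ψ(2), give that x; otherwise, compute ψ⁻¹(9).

Both pieces are strictly increasing (slopes 3 and 9), so each is injective on its own interval.
The left piece maps (−∞, 2) onto (−∞, 18); the right piece maps [2, ∞) onto [12, ∞).
These images overlap. In particular ψ(2) = 12 (right piece), and solving 3x + 12 = 12 on the left piece gives x = 0 < 2.
So ψ(0) = ψ(2) with 0 ≠ 2, and ψ is not injective. This x = 0 is the requested value below 2.

0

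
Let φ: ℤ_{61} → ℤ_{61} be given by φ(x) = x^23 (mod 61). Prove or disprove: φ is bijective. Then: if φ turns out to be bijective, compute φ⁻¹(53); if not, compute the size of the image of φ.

Since 61 is prime, the nonzero elements of ℤ_{61} form a cyclic group of order 60.
As gcd(23, 60) = 1, raising to the 23rd power is a bijection on this group: if x_1^23 ≡ x_2^23 then (x_1x_2^{−1})^23 = 1, and the only element of order dividing gcd(23, 60) = 1 is 1, so x_1 = x_2.
With φ(0) = 0 this makes φ injective on all of ℤ_{61}, hence bijective (finite equal-size domain and codomain). In particular φ is bijective.
Since φ is bijective, we find the preimage of 53. The inverse of x ↦ x^23 on (ℤ_{61})^× is x ↦ x^47, because 23·47 = 1081 = 18·60 + 1 ≡ 1 (mod 60) and x^{60} = 1 for x ≠ 0 (Fermat). So φ⁻¹(53) = 53^47 mod 61.
Repeated squaring mod 61: 53^1 ≡ 53, 53^2 ≡ 53² = 2809 ≡ 3, 53^4 ≡ 3² = 9, 53^8 ≡ 9² = 81 ≡ 20, 53^16 ≡ 20² = 400 ≡ 34, 53^32 ≡ 34² = 1156 ≡ 58. Since 47 = 32 + 8 + 4 + 2 + 1, 53^47 ≡ 58·20·9·3·53: 58·20 = 1160 ≡ 1, then 1·9 = 9, then 9·3 = 27, then 27·53 = 1431 ≡ 28. So 53^47 ≡ 28 (mod 61).
Hence φ⁻¹(53) = 28.

28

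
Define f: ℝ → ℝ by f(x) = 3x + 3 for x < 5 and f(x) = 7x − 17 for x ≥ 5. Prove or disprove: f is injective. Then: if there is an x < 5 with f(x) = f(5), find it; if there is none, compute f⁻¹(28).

45/7

Both pieces are strictly increasing (slopes 3 and 7), so each is injective on its own interval.
The left piece maps (−∞, 5) onto (−∞, 18); the right piece maps [5, ∞) onto [18, ∞).
These images are disjoint, so no value is attained by both pieces. So f is injective.
Because the two images are disjoint, no x < 5 has f(x) = f(5), so we compute f⁻¹(28): 28 lies in [18, ∞), so solve 7x − 17 = 28: x = (28 + 17)/7 = 45/7.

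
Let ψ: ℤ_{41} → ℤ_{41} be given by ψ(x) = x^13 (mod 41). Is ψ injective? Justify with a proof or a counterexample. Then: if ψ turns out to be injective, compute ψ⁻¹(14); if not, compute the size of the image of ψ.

Since 41 is prime, the nonzero elements of ℤ_{41} form a cyclic group of order 40.
As gcd(13, 40) = 1, raising to the 13th power is a bijection on this group: if u^13 ≡ v^13 then (uv^{−1})^13 = 1, and the only element of order dividing gcd(13, 40) = 1 is 1, so u = v.
With ψ(0) = 0 this makes ψ injective on all of ℤ_{41}, hence bijective (finite equal-size domain and codomain). In particular ψ is injective.
Since ψ is injective, we find the preimage of 14. The inverse of x ↦ x^13 on (ℤ_{41})^× is x ↦ x^37, because 13·37 = 481 = 12·40 + 1 ≡ 1 (mod 40) and x^{40} = 1 for x ≠ 0 (Fermat). So ψ⁻¹(14) = 14^37 mod 41.
Repeated squaring mod 41: 14^1 ≡ 14, 14^2 ≡ 14² = 196 ≡ 32, 14^4 ≡ 32² = 1024 ≡ 40, 14^8 ≡ 40² = 1600 ≡ 1, 14^16 ≡ 1² = 1, 14^32 ≡ 1² = 1. Since 37 = 32 + 4 + 1, 14^37 ≡ 1·40·14: 1·40 = 40, then 40·14 = 560 ≡ 27. So 14^37 ≡ 27 (mod 41).
Hence ψ⁻¹(14) = 27.

27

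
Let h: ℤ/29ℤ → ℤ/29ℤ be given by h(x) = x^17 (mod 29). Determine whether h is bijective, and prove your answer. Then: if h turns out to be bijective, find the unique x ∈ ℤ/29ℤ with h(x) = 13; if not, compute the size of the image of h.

6

Since 29 is prime, the nonzero elements of ℤ/29ℤ form a cyclic group of order 28.
As gcd(17, 28) = 1, raising to the 17th power is a bijection on this group: if a^17 ≡ b^17 then (ab^{−1})^17 = 1, and the only element of order dividing gcd(17, 28) = 1 is 1, so a = b.
With h(0) = 0 this makes h injective on all of ℤ/29ℤ, hence bijective (finite equal-size domain and codomain). In particular h is bijective.
Since h is bijective, we find the preimage of 13. The inverse of x ↦ x^17 on (ℤ/29ℤ)^× is x ↦ x^5, because 17·5 = 85 = 3·28 + 1 ≡ 1 (mod 28) and x^{28} = 1 for x ≠ 0 (Fermat). So h⁻¹(13) = 13^5 mod 29.
Repeated squaring mod 29: 13^1 ≡ 13, 13^2 ≡ 13² = 169 ≡ 24, 13^4 ≡ 24² = 576 ≡ 25. Since 5 = 4 + 1, 13^5 ≡ 25·13: 25·13 = 325 ≡ 6. So 13^5 ≡ 6 (mod 29).
Hence h⁻¹(13) = 6.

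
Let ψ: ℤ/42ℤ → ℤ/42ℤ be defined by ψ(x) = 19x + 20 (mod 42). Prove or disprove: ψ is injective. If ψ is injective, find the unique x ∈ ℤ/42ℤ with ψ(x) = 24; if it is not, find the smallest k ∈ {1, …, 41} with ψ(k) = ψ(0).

Suppose ψ(x_1) = ψ(x_2) in ℤ/42ℤ. Then 19x_1 + 20 ≡ 19x_2 + 20 (mod 42), so 19(x_1 − x_2) ≡ 0 (mod 42).
Since gcd(19, 42) = 1, 19 is invertible modulo 42, therefore x_1 − x_2 ≡ 0 (mod 42), i.e. x_1 = x_2.
Thus ψ is injective.
We now compute 19⁻¹ mod 42 explicitly. Euclid's algorithm: 42 = 2·19 + 4, 19 = 4·4 + 3, 4 = 1·3 + 1; back-substituting gives 1 = 31·19 − 14·42, so 19⁻¹ ≡ 31 (mod 42).
Since ψ is injective, we find ψ⁻¹(24): we need 19x ≡ 24 − 20 ≡ 4 (mod 42). Using 19⁻¹ = 31: x ≡ 31·4 = 124 = 2·42 + 40, so x = 40.
Check: ψ(40) = 19·40 + 20 = 780 = 18·42 + 24 ≡ 24 (mod 42).

40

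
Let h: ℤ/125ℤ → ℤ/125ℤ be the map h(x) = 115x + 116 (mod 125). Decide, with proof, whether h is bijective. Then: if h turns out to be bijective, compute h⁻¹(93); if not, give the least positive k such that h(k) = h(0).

25

Recall: injectivity means: for all s, t in the domain, h(s) = h(t) implies s = t.
We have gcd(115, 125) = 5 > 1. Taking s = 0 and t = 25: h(0) = 116 and h(25) = 115·25 + 116 = 2991 ≡ 116 (mod 125).
So h(0) = h(25) while 0 ≠ 25, so h is not injective, hence not bijective.
Since h is not bijective, we find the least positive k with h(k) = h(0): this means 115k ≡ 0 (mod 125), i.e. 125 ∣ 115k. Since gcd(115, 125) = 5, dividing through by 5 this holds exactly when 25 ∣ 23k, and as gcd(23, 25) = 1, exactly when 25 ∣ k.
The smallest positive such k is 25.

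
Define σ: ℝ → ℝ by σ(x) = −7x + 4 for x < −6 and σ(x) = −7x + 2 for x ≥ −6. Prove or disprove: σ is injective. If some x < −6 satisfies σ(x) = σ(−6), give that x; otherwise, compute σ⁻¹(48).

-44/7

Both pieces are strictly decreasing (slopes −7 and −7), so each is injective on its own interval.
The left piece maps (−∞, −6) onto (46, ∞); the right piece maps [−6, ∞) onto (−∞, 44].
These images are disjoint, so no value is attained by both pieces. Thus σ is injective.
Because the two images are disjoint, no x < −6 has σ(x) = σ(−6), so we compute σ⁻¹(48): 48 lies in (46, ∞), so solve −7x + 4 = 48: x = (48 − 4)/(−7) = −44/7.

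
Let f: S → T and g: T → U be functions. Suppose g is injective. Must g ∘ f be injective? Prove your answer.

No. Take S = {1, 2}, T = U = {1, 2, 3, 4}, f(1) = f(2) = 1, and g = identity (injective).
Then (g ∘ f)(1) = (g ∘ f)(2) = 1 with 1 ≠ 2, so g ∘ f is not injective.

not injective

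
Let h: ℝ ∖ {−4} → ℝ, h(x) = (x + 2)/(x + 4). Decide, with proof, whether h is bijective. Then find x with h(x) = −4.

-18/5

If h(x) = 1, cross-multiplying gives 1(x + 2) = 1(x + 4), which simplifies to 2 = 4 — false.  So 1 has no preimage and h is not surjective.
Hence h is not bijective.
Solving h(x) = −4: cross-multiplying gives x + 2 = −4(x + 4), which rearranges to 5x = −18, so x = −18/5.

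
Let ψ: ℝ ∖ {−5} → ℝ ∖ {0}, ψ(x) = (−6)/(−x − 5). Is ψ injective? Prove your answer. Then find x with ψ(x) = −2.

-8

Suppose ψ(s) = ψ(t). Cross-multiplying: (−6)(−t − 5) = (−6)(−s − 5).
Expanding both sides and cancelling the symmetric terms leaves −6·(s − t) = 0. Since −6 ≠ 0, s = t. So ψ is injective.
Solving ψ(x) = −2: cross-multiplying gives −6 = −2(−x − 5), which rearranges to −2x = 16, so x = −8.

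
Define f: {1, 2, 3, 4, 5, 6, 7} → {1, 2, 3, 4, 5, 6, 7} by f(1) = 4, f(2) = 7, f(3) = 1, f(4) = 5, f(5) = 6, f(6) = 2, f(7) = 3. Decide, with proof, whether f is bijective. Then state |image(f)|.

7

The values 4, 7, 1, 5, 6, 2, 3 are a permutation of {1, 2, 3, 4, 5, 6, 7}: each element appears exactly once.
So f is injective and surjective, hence bijective.
The image of f is {1, 2, 3, 4, 5, 6, 7}, which has 7 elements.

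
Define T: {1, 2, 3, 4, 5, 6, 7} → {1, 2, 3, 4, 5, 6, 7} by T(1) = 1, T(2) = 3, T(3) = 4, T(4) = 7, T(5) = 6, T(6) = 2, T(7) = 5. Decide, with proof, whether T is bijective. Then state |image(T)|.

The values 1, 3, 4, 7, 6, 2, 5 are a permutation of {1, 2, 3, 4, 5, 6, 7}: each element appears exactly once.
So T is injective and surjective, hence bijective.
The image of T is {1, 2, 3, 4, 5, 6, 7}, which has 7 elements.

7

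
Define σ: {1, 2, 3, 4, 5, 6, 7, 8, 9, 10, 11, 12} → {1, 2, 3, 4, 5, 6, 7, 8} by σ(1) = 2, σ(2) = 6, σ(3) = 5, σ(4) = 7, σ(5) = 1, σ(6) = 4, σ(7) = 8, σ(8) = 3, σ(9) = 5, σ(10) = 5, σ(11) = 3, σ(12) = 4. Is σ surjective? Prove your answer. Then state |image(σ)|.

8

Every element of the codomain has a preimage: 1 = σ(5), 2 = σ(1), 3 = σ(8), 4 = σ(6), 5 = σ(3), 6 = σ(2), 7 = σ(4), 8 = σ(7).
Thus σ is surjective.
The image of σ is {1, 2, 3, 4, 5, 6, 7, 8}, which has 8 elements.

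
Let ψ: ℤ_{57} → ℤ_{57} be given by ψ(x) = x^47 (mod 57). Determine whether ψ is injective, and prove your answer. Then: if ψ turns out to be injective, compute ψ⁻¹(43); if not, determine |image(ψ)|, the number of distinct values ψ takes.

28

Computing x^47 mod 57 for each x (by repeated squaring, reducing mod 57 at every step), the values ψ(0), ψ(1), …, ψ(56) are: 0, 1, 53, 48, 16, 44, 36, 49, 50, 24, 52, 26, 27, 40, 32, 3, 28, 23, 18, 19, 20, 15, 10, 35, 6, 55, 11, 12, 43, 14, 45, 46, 2, 51, 22, 47, 42, 37, 38, 39, 34, 29, 54, 25, 17, 30, 31, 5, 33, 7, 8, 21, 13, 41, 9, 4, 56.
Every element of ℤ_{57} appears exactly once in this list, so ψ is a bijection, and in particular injective.
Since ψ is injective, we read off the preimage of 43 from the same table: ψ(28) = 43, so ψ⁻¹(43) = 28.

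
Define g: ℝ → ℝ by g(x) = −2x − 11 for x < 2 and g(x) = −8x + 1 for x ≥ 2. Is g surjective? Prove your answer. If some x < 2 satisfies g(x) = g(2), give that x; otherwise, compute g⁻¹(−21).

Both pieces are strictly decreasing (slopes −2 and −8), so each is injective on its own interval.
The left piece maps (−∞, 2) onto (−15, ∞); the right piece maps [2, ∞) onto (−∞, −15].
These images together cover ℝ, so g is surjective.
Because the two images are disjoint, no x < 2 has g(x) = g(2), so we compute g⁻¹(−21): −21 lies in (−∞, −15], so solve −8x + 1 = −21: x = (−21 − 1)/(−8) = 11/4.

11/4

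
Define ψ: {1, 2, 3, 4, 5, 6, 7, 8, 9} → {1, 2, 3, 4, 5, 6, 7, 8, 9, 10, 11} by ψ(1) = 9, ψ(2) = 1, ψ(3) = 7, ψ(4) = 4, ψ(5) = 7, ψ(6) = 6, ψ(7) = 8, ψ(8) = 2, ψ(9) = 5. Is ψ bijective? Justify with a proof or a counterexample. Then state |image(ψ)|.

ψ(3) = 7 = ψ(5) with 3 ≠ 5, so ψ is not injective, hence not bijective.
The image of ψ is {1, 2, 4, 5, 6, 7, 8, 9}, which has 8 elements.

8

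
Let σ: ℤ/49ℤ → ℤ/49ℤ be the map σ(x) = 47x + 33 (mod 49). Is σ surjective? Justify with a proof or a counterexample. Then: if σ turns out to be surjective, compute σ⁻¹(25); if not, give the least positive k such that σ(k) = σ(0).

4

Recall: surjectivity means every element of the codomain has a preimage under σ.
Since gcd(47, 49) = 1, 47 is invertible modulo 49. Euclid's algorithm: 49 = 1·47 + 2, 47 = 23·2 + 1; back-substituting gives 1 = 24·47 − 23·49, so 47⁻¹ ≡ 24 (mod 49).
Then y ↦ 24(y − 33) is a two-sided inverse to σ, so every y ∈ ℤ/49ℤ has a preimage.
Thus σ is surjective.
Since σ is surjective, we compute σ⁻¹(25): solve 47x + 33 ≡ 25 (mod 49), i.e. 47x ≡ 41 (mod 49).
Multiplying by 47⁻¹ = 24 gives x ≡ 24·41 = 984 = 20·49 + 4 ≡ 4 (mod 49).
Check: σ(4) = 47·4 + 33 = 221 = 4·49 + 25 ≡ 25 (mod 49).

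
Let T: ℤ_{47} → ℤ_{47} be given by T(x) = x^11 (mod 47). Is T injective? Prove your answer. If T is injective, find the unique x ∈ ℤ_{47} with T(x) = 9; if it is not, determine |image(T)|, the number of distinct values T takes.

18

Since 47 is prime, the nonzero elements of ℤ_{47} form a cyclic group of order 46.
As gcd(11, 46) = 1, raising to the 11th power is a bijection on this group: if s^11 ≡ t^11 then (st^{−1})^11 = 1, and the only element of order dividing gcd(11, 46) = 1 is 1, so s = t.
With T(0) = 0 this makes T injective on all of ℤ_{47}, hence bijective (finite equal-size domain and codomain). In particular T is injective.
Since T is injective, we find the preimage of 9. The inverse of x ↦ x^11 on (ℤ_{47})^× is x ↦ x^21, because 11·21 = 231 = 5·46 + 1 ≡ 1 (mod 46) and x^{46} = 1 for x ≠ 0 (Fermat). So T⁻¹(9) = 9^21 mod 47.
Repeated squaring mod 47: 9^1 ≡ 9, 9^2 ≡ 9² = 81 ≡ 34, 9^4 ≡ 34² = 1156 ≡ 28, 9^8 ≡ 28² = 784 ≡ 32, 9^16 ≡ 32² = 1024 ≡ 37. Since 21 = 16 + 4 + 1, 9^21 ≡ 37·28·9: 37·28 = 1036 ≡ 2, then 2·9 = 18. So 9^21 ≡ 18 (mod 47).
Hence T⁻¹(9) = 18.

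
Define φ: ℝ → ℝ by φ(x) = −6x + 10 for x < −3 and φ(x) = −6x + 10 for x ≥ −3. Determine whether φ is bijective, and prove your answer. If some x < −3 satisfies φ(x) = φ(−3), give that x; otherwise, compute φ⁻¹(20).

-5/3

Both pieces are strictly decreasing (slopes −6 and −6), so each is injective on its own interval.
The left piece maps (−∞, −3) onto (28, ∞); the right piece maps [−3, ∞) onto (−∞, 28].
Since 28 = 28, the images partition ℝ: φ is injective and surjective, hence bijective.
Because the two images are disjoint, no x < −3 has φ(x) = φ(−3), so we compute φ⁻¹(20): 20 lies in (−∞, 28], so solve −6x + 10 = 20: x = (20 − 10)/(−6) = −5/3.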